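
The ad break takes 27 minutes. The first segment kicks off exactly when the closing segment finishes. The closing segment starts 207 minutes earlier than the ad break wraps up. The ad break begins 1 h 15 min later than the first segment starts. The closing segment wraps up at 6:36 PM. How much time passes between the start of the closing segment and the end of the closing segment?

105 minutes

The first segment starts at 6:36 PM.
The ad break starts at 6:36 PM + 75 min = 7:51 PM.
The ad break ends at 7:51 PM + 27 min = 8:18 PM.
The closing segment starts at 8:18 PM − 207 min = 4:51 PM.
From 4:51 PM to 6:36 PM is 105 minutes.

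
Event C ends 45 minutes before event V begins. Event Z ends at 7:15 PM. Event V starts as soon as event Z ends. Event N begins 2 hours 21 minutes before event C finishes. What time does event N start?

Event V starts at 7:15 PM.
Event C ends at 7:15 PM − 45 min = 6:30 PM.
Event N starts at 6:30 PM − 141 min = 4:09 PM.

4:09 PM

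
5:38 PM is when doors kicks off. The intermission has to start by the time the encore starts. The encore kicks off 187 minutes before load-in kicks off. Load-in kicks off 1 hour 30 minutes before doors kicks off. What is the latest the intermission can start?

1:01 PM

Load-in starts at 5:38 PM − 90 min = 4:08 PM.
The encore starts at 4:08 PM − 187 min = 1:01 PM.
The intermission is bounded by the encore, so the latest it can start is 1:01 PM.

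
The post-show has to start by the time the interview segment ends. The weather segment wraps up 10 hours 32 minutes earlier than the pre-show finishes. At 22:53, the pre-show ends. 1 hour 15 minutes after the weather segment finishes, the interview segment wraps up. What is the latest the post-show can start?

13:36

The weather segment ends at 22:53 − 632 min = 12:21.
The interview segment ends at 12:21 + 75 min = 13:36.
The post-show is bounded by the interview segment, so the latest it can start is 13:36.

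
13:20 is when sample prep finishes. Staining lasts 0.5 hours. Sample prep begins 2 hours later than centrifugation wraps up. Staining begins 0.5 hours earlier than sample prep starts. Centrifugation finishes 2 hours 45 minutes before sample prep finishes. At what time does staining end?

Centrifugation ends at 13:20 − 165 min = 10:35.
Sample prep starts at 10:35 + 120 min = 12:35.
Staining starts at 12:35 − 30 min = 12:05.
Staining ends at 12:05 + 30 min = 12:35.

12:35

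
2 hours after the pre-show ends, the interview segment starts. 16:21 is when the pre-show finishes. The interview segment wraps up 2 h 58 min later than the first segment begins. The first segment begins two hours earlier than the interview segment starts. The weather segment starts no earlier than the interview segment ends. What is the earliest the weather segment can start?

The interview segment starts at 16:21 + 120 min = 18:21.
The first segment starts at 18:21 − 120 min = 16:21.
The interview segment ends at 16:21 + 178 min = 19:19.
The weather segment is bounded by the interview segment, so the earliest it can start is 19:19.

19:19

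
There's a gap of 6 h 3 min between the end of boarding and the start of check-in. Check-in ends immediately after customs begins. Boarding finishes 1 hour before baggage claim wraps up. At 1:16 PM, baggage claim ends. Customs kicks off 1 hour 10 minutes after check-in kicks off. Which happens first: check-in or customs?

Boarding ends at 1:16 PM − 60 min = 12:16 PM.
Check-in starts at 12:16 PM + 363 min = 6:19 PM.
Customs starts at 6:19 PM + 70 min = 7:29 PM.
Check-in starts at 6:19 PM and customs starts at 7:29 PM, so check-in is first.

check-in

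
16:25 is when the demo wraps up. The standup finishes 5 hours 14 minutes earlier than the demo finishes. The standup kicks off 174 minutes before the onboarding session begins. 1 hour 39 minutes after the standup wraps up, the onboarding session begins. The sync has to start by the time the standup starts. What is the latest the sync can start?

The standup ends at 16:25 − 314 min = 11:11.
The onboarding session starts at 11:11 + 99 min = 12:50.
The standup starts at 12:50 − 174 min = 09:56.
The sync is bounded by the standup, so the latest it can start is 09:56.

09:56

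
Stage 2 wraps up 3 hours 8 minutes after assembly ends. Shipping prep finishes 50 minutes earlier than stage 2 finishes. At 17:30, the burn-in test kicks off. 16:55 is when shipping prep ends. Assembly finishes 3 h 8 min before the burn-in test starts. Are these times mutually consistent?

No

Assembly ends at 17:30 − 188 min = 14:22.
Stage 2 ends at 14:22 + 188 min = 17:30.
Shipping prep ends at 17:30 − 50 min = 16:40.
But shipping prep is also said to end at 16:55 — a 15-minute conflict.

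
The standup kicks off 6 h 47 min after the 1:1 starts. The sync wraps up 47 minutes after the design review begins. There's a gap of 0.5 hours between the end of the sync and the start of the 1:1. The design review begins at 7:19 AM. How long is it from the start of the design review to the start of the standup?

The sync ends at 7:19 AM + 47 min = 8:06 AM.
The 1:1 starts at 8:06 AM + 30 min = 8:36 AM.
The standup starts at 8:36 AM + 407 min = 3:23 PM.
From 7:19 AM to 3:23 PM is 8 h 4 min.

8 h 4 min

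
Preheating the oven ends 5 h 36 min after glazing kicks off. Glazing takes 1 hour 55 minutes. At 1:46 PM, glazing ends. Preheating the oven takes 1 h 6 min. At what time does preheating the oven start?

4:21 PM

Glazing starts at 1:46 PM − 115 min = 11:51 AM.
Preheating the oven ends at 11:51 AM + 336 min = 5:27 PM.
Preheating the oven starts at 5:27 PM − 66 min = 4:21 PM.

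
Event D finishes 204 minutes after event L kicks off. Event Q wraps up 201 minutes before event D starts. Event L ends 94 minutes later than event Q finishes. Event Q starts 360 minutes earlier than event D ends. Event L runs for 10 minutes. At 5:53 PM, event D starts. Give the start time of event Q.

1:20 PM

Event Q ends at 5:53 PM − 201 min = 2:32 PM.
Event L ends at 2:32 PM + 94 min = 4:06 PM.
Event L starts at 4:06 PM − 10 min = 3:56 PM.
Event D ends at 3:56 PM + 204 min = 7:20 PM.
Event Q starts at 7:20 PM − 360 min = 1:20 PM.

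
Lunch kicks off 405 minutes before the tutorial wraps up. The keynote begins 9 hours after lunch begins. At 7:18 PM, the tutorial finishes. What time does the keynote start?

Lunch starts at 7:18 PM − 405 min = 12:33 PM.
The keynote starts at 12:33 PM + 540 min = 9:33 PM.

9:33 PM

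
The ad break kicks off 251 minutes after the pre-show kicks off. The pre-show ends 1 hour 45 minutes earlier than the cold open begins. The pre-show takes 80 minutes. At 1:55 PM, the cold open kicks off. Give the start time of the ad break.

The pre-show ends at 1:55 PM − 105 min = 12:10 PM.
The pre-show starts at 12:10 PM − 80 min = 10:50 AM.
The ad break starts at 10:50 AM + 251 min = 3:01 PM.

3:01 PM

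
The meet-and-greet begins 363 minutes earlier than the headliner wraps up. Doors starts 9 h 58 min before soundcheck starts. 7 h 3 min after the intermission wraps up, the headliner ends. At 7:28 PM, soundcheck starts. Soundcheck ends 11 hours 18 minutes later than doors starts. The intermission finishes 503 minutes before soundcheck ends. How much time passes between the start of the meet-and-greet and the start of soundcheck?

Doors starts at 7:28 PM − 598 min = 9:30 AM.
Soundcheck ends at 9:30 AM + 678 min = 8:48 PM.
The intermission ends at 8:48 PM − 503 min = 12:25 PM.
The headliner ends at 12:25 PM + 423 min = 7:28 PM.
The meet-and-greet starts at 7:28 PM − 363 min = 1:25 PM.
From 1:25 PM to 7:28 PM is 6 h 3 min.

6 h 3 min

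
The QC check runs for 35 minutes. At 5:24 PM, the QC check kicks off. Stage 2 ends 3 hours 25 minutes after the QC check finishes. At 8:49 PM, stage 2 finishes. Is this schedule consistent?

The QC check ends at 5:24 PM + 35 min = 5:59 PM.
Stage 2 ends at 5:59 PM + 205 min = 9:24 PM.
But stage 2 is also said to end at 8:49 PM — a 35-minute conflict.

No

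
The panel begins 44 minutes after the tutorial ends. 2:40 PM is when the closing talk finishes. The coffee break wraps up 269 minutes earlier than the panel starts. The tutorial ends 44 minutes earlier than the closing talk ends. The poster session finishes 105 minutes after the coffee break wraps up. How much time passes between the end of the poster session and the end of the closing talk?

The tutorial ends at 2:40 PM − 44 min = 1:56 PM.
The panel starts at 1:56 PM + 44 min = 2:40 PM.
The coffee break ends at 2:40 PM − 269 min = 10:11 AM.
The poster session ends at 10:11 AM + 105 min = 11:56 AM.
From 11:56 AM to 2:40 PM is 2 h 44 min.

2 h 44 min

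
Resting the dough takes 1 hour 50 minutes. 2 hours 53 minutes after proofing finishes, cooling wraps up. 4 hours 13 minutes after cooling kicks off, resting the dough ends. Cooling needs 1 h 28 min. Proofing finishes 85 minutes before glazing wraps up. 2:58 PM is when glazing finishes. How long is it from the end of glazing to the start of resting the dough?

Proofing ends at 2:58 PM − 85 min = 1:33 PM.
Cooling ends at 1:33 PM + 173 min = 4:26 PM.
Cooling starts at 4:26 PM − 88 min = 2:58 PM.
Resting the dough ends at 2:58 PM + 253 min = 7:11 PM.
Resting the dough starts at 7:11 PM − 110 min = 5:21 PM.
From 2:58 PM to 5:21 PM is 2 hours 23 minutes.

2 hours 23 minutes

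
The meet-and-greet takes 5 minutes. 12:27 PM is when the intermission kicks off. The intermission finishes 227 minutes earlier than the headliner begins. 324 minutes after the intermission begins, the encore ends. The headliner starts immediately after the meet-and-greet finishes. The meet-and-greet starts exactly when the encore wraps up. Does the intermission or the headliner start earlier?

the intermission

The encore ends at 12:27 PM + 324 min = 5:51 PM.
So the meet-and-greet starts at 5:51 PM.
The meet-and-greet ends at 5:51 PM + 5 min = 5:56 PM.
So the headliner starts at 5:56 PM.
The intermission starts at 12:27 PM and the headliner starts at 5:56 PM, so the intermission is first.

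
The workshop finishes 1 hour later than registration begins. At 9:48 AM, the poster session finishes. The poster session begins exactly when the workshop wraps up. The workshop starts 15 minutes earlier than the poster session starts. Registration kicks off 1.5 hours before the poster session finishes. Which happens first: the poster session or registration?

Registration starts at 9:48 AM − 90 min = 8:18 AM.
The workshop ends at 8:18 AM + 60 min = 9:18 AM.
So the poster session starts at 9:18 AM.
The poster session starts at 9:18 AM and registration starts at 8:18 AM, so registration is first.

registration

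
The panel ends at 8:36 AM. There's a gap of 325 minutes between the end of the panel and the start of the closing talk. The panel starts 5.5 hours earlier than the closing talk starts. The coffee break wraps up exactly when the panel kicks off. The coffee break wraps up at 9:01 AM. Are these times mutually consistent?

No

The closing talk starts at 8:36 AM + 325 min = 2:01 PM.
The panel starts at 2:01 PM − 330 min = 8:31 AM.
So the coffee break ends at 8:31 AM.
But the coffee break is also said to end at 9:01 AM — a 30-minute conflict.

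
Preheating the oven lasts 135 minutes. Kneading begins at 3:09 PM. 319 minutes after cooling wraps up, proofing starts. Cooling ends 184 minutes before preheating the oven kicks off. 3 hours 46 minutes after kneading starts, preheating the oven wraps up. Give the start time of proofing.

6:55 PM

Preheating the oven ends at 3:09 PM + 226 min = 6:55 PM.
Preheating the oven starts at 6:55 PM − 135 min = 4:40 PM.
Cooling ends at 4:40 PM − 184 min = 1:36 PM.
Proofing starts at 1:36 PM + 319 min = 6:55 PM.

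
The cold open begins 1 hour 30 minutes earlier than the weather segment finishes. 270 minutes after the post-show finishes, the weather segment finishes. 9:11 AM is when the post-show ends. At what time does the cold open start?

12:11 PM

The weather segment ends at 9:11 AM + 270 min = 1:41 PM.
The cold open starts at 1:41 PM − 90 min = 12:11 PM.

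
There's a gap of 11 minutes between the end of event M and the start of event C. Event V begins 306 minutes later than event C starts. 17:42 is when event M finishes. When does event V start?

22:59

Event C starts at 17:42 + 11 min = 17:53.
Event V starts at 17:53 + 306 min = 22:59.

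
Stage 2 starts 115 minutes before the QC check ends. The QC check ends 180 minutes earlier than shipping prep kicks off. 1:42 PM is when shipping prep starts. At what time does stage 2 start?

The QC check ends at 1:42 PM − 180 min = 10:42 AM.
Stage 2 starts at 10:42 AM − 115 min = 8:47 AM.

8:47 AM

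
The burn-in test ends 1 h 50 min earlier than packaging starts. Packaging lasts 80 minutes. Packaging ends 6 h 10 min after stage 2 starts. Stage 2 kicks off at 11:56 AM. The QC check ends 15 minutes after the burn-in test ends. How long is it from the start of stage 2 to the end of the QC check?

195 minutes

Packaging ends at 11:56 AM + 370 min = 6:06 PM.
Packaging starts at 6:06 PM − 80 min = 4:46 PM.
The burn-in test ends at 4:46 PM − 110 min = 2:56 PM.
The QC check ends at 2:56 PM + 15 min = 3:11 PM.
From 11:56 AM to 3:11 PM is 195 minutes.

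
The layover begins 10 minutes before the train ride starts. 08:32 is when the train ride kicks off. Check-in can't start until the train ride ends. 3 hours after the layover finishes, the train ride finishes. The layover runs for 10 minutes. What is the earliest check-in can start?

11:32

The layover starts at 08:32 − 10 min = 08:22.
The layover ends at 08:22 + 10 min = 08:32.
The train ride ends at 08:32 + 180 min = 11:32.
Check-in is bounded by the train ride, so the earliest it can start is 11:32.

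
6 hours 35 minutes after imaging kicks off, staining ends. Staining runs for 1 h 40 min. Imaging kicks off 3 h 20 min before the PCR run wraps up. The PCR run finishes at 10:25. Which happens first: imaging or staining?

Imaging starts at 10:25 − 200 min = 07:05.
Staining ends at 07:05 + 395 min = 13:40.
Staining starts at 13:40 − 100 min = 12:00.
Imaging starts at 07:05 and staining starts at 12:00, so imaging is first.

imaging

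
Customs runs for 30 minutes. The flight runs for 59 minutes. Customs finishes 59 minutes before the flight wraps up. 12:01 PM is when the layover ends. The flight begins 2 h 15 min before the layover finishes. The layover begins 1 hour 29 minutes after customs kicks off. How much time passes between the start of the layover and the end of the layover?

1 hour 16 minutes

The flight starts at 12:01 PM − 135 min = 9:46 AM.
The flight ends at 9:46 AM + 59 min = 10:45 AM.
Customs ends at 10:45 AM − 59 min = 9:46 AM.
Customs starts at 9:46 AM − 30 min = 9:16 AM.
The layover starts at 9:16 AM + 89 min = 10:45 AM.
From 10:45 AM to 12:01 PM is 1 hour 16 minutes.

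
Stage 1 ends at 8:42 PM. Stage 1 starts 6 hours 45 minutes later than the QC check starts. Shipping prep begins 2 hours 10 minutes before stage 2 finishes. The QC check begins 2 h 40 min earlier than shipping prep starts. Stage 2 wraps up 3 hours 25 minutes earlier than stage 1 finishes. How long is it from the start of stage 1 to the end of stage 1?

Stage 2 ends at 8:42 PM − 205 min = 5:17 PM.
Shipping prep starts at 5:17 PM − 130 min = 3:07 PM.
The QC check starts at 3:07 PM − 160 min = 12:27 PM.
Stage 1 starts at 12:27 PM + 405 min = 7:12 PM.
From 7:12 PM to 8:42 PM is 1 h 30 min.

1 h 30 min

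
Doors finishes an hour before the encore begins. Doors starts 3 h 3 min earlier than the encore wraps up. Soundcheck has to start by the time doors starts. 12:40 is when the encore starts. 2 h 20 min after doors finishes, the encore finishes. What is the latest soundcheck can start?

10:57

Doors ends at 12:40 − 60 min = 11:40.
The encore ends at 11:40 + 140 min = 14:00.
Doors starts at 14:00 − 183 min = 10:57.
Soundcheck is bounded by doors, so the latest it can start is 10:57.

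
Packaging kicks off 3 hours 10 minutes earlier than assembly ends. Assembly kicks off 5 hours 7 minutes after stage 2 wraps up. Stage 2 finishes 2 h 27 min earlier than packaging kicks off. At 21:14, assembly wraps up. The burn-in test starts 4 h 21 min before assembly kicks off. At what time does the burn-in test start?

16:23

Packaging starts at 21:14 − 190 min = 18:04.
Stage 2 ends at 18:04 − 147 min = 15:37.
Assembly starts at 15:37 + 307 min = 20:44.
The burn-in test starts at 20:44 − 261 min = 16:23.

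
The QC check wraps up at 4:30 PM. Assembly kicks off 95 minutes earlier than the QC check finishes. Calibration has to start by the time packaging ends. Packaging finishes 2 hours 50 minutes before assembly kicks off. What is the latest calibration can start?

12:05 PM

Assembly starts at 4:30 PM − 95 min = 2:55 PM.
Packaging ends at 2:55 PM − 170 min = 12:05 PM.
Calibration is bounded by packaging, so the latest it can start is 12:05 PM.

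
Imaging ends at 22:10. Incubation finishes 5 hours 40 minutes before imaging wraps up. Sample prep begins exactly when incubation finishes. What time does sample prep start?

Incubation ends at 22:10 − 340 min = 16:30.
So sample prep starts at 16:30.

16:30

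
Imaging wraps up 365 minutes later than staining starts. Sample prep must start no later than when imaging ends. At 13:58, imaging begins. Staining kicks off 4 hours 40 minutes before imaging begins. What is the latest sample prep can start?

Staining starts at 13:58 − 280 min = 09:18.
Imaging ends at 09:18 + 365 min = 15:23.
Sample prep is bounded by imaging, so the latest it can start is 15:23.

15:23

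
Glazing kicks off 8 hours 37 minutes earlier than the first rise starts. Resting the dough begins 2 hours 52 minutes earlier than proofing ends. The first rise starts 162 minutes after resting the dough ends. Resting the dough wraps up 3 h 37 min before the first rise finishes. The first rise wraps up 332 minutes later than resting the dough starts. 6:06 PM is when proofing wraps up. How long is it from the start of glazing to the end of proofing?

6 h 52 min

Resting the dough starts at 6:06 PM − 172 min = 3:14 PM.
The first rise ends at 3:14 PM + 332 min = 8:46 PM.
Resting the dough ends at 8:46 PM − 217 min = 5:09 PM.
The first rise starts at 5:09 PM + 162 min = 7:51 PM.
Glazing starts at 7:51 PM − 517 min = 11:14 AM.
From 11:14 AM to 6:06 PM is 6 h 52 min.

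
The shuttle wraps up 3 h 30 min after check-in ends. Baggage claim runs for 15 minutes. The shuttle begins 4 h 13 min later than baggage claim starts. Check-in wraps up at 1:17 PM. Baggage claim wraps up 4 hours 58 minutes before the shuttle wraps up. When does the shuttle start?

The shuttle ends at 1:17 PM + 210 min = 4:47 PM.
Baggage claim ends at 4:47 PM − 298 min = 11:49 AM.
Baggage claim starts at 11:49 AM − 15 min = 11:34 AM.
The shuttle starts at 11:34 AM + 253 min = 3:47 PM.

3:47 PM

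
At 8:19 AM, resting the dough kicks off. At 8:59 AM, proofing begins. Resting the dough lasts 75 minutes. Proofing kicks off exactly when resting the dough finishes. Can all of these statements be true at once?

Resting the dough ends at 8:19 AM + 75 min = 9:34 AM.
So proofing starts at 9:34 AM.
But proofing is also said to start at 8:59 AM — a 35-minute conflict.

No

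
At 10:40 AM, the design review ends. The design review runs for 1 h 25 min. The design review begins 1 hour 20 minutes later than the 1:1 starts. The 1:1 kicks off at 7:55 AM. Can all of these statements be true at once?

The design review starts at 7:55 AM + 80 min = 9:15 AM.
The design review ends at 9:15 AM + 85 min = 10:40 AM.
That matches the stated 10:40 AM, so the schedule is consistent.

Yes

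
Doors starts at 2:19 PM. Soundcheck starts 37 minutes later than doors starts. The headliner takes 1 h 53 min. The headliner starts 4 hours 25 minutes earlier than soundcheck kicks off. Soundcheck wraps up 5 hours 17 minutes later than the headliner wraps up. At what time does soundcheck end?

5:41 PM

Soundcheck starts at 2:19 PM + 37 min = 2:56 PM.
The headliner starts at 2:56 PM − 265 min = 10:31 AM.
The headliner ends at 10:31 AM + 113 min = 12:24 PM.
Soundcheck ends at 12:24 PM + 317 min = 5:41 PM.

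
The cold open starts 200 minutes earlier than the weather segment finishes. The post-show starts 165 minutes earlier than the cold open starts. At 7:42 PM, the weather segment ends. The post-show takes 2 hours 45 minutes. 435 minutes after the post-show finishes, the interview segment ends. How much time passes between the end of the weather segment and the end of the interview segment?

3 hours 55 minutes

The cold open starts at 7:42 PM − 200 min = 4:22 PM.
The post-show starts at 4:22 PM − 165 min = 1:37 PM.
The post-show ends at 1:37 PM + 165 min = 4:22 PM.
The interview segment ends at 4:22 PM + 435 min = 11:37 PM.
From 7:42 PM to 11:37 PM is 3 hours 55 minutes.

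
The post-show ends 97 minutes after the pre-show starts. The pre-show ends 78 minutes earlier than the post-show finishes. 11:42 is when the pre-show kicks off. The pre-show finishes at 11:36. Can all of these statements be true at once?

The post-show ends at 11:42 + 97 min = 13:19.
The pre-show ends at 13:19 − 78 min = 12:01.
But the pre-show is also said to end at 11:36 — a 25-minute conflict.

No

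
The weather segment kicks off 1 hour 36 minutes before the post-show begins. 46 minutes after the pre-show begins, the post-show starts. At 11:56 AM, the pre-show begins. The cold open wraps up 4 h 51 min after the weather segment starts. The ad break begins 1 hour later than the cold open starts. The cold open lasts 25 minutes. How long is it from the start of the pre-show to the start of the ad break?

276 minutes

The post-show starts at 11:56 AM + 46 min = 12:42 PM.
The weather segment starts at 12:42 PM − 96 min = 11:06 AM.
The cold open ends at 11:06 AM + 291 min = 3:57 PM.
The cold open starts at 3:57 PM − 25 min = 3:32 PM.
The ad break starts at 3:32 PM + 60 min = 4:32 PM.
From 11:56 AM to 4:32 PM is 276 minutes.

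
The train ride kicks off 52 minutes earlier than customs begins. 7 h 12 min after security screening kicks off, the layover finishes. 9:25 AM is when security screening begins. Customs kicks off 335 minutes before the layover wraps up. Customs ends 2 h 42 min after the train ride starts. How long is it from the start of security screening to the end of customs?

207 minutes

The layover ends at 9:25 AM + 432 min = 4:37 PM.
Customs starts at 4:37 PM − 335 min = 11:02 AM.
The train ride starts at 11:02 AM − 52 min = 10:10 AM.
Customs ends at 10:10 AM + 162 min = 12:52 PM.
From 9:25 AM to 12:52 PM is 207 minutes.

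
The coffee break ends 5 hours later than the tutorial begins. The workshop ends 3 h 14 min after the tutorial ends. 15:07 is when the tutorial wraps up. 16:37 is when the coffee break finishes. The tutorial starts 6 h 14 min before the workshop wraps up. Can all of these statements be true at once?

The workshop ends at 15:07 + 194 min = 18:21.
The tutorial starts at 18:21 − 374 min = 12:07.
The coffee break ends at 12:07 + 300 min = 17:07.
But the coffee break is also said to end at 16:37 — a 30-minute conflict.

No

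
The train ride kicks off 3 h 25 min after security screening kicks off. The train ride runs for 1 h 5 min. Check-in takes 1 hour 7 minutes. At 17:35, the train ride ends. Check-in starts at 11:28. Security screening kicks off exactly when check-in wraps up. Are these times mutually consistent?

Check-in ends at 11:28 + 67 min = 12:35.
So security screening starts at 12:35.
The train ride starts at 12:35 + 205 min = 16:00.
The train ride ends at 16:00 + 65 min = 17:05.
But the train ride is also said to end at 17:35 — a 30-minute conflict.

No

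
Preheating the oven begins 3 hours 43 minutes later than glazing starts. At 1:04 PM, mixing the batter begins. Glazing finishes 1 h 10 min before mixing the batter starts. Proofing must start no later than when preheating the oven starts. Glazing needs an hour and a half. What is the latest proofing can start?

2:07 PM

Glazing ends at 1:04 PM − 70 min = 11:54 AM.
Glazing starts at 11:54 AM − 90 min = 10:24 AM.
Preheating the oven starts at 10:24 AM + 223 min = 2:07 PM.
Proofing is bounded by preheating the oven, so the latest it can start is 2:07 PM.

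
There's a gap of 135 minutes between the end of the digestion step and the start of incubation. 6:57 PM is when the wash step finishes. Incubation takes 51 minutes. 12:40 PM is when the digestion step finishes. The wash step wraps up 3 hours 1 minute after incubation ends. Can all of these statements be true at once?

No

Incubation starts at 12:40 PM + 135 min = 2:55 PM.
Incubation ends at 2:55 PM + 51 min = 3:46 PM.
The wash step ends at 3:46 PM + 181 min = 6:47 PM.
But the wash step is also said to end at 6:57 PM — a 10-minute conflict.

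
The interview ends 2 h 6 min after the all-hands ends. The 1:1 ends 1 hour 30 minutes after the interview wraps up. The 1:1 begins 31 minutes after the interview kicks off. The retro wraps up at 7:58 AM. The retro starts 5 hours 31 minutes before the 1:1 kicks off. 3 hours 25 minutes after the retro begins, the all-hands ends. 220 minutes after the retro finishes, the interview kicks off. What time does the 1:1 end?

1:39 PM

The interview starts at 7:58 AM + 220 min = 11:38 AM.
The 1:1 starts at 11:38 AM + 31 min = 12:09 PM.
The retro starts at 12:09 PM − 331 min = 6:38 AM.
The all-hands ends at 6:38 AM + 205 min = 10:03 AM.
The interview ends at 10:03 AM + 126 min = 12:09 PM.
The 1:1 ends at 12:09 PM + 90 min = 1:39 PM.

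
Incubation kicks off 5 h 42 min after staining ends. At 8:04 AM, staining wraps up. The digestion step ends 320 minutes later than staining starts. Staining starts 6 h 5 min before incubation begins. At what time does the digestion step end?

Incubation starts at 8:04 AM + 342 min = 1:46 PM.
Staining starts at 1:46 PM − 365 min = 7:41 AM.
The digestion step ends at 7:41 AM + 320 min = 1:01 PM.

1:01 PM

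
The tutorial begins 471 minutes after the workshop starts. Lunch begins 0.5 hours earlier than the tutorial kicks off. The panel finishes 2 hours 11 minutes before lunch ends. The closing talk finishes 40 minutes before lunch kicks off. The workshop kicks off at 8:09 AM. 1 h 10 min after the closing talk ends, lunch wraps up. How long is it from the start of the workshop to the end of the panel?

5 hours 40 minutes

The tutorial starts at 8:09 AM + 471 min = 4:00 PM.
Lunch starts at 4:00 PM − 30 min = 3:30 PM.
The closing talk ends at 3:30 PM − 40 min = 2:50 PM.
Lunch ends at 2:50 PM + 70 min = 4:00 PM.
The panel ends at 4:00 PM − 131 min = 1:49 PM.
From 8:09 AM to 1:49 PM is 5 hours 40 minutes.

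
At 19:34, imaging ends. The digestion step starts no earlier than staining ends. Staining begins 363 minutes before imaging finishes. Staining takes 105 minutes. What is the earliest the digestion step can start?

Staining starts at 19:34 − 363 min = 13:31.
Staining ends at 13:31 + 105 min = 15:16.
The digestion step is bounded by staining, so the earliest it can start is 15:16.

15:16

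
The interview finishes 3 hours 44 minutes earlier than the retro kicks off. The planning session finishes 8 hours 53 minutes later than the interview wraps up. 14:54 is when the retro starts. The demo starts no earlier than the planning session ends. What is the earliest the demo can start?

20:03

The interview ends at 14:54 − 224 min = 11:10.
The planning session ends at 11:10 + 533 min = 20:03.
The demo is bounded by the planning session, so the earliest it can start is 20:03.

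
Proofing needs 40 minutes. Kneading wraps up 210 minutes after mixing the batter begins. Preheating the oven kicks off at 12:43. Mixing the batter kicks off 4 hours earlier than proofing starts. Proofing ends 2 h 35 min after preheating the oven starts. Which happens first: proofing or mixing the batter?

Proofing ends at 12:43 + 155 min = 15:18.
Proofing starts at 15:18 − 40 min = 14:38.
Mixing the batter starts at 14:38 − 240 min = 10:38.
Proofing starts at 14:38 and mixing the batter starts at 10:38, so mixing the batter is first.

mixing the batter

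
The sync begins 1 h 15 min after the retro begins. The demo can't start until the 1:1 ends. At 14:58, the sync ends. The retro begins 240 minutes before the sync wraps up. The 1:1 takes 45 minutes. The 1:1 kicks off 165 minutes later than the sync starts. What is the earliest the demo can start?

15:43

The retro starts at 14:58 − 240 min = 10:58.
The sync starts at 10:58 + 75 min = 12:13.
The 1:1 starts at 12:13 + 165 min = 14:58.
The 1:1 ends at 14:58 + 45 min = 15:43.
The demo is bounded by the 1:1, so the earliest it can start is 15:43.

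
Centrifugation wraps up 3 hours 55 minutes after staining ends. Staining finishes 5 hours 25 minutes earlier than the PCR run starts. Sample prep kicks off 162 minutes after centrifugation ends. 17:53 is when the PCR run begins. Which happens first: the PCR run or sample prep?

Staining ends at 17:53 − 325 min = 12:28.
Centrifugation ends at 12:28 + 235 min = 16:23.
Sample prep starts at 16:23 + 162 min = 19:05.
The PCR run starts at 17:53 and sample prep starts at 19:05, so the PCR run is first.

the PCR run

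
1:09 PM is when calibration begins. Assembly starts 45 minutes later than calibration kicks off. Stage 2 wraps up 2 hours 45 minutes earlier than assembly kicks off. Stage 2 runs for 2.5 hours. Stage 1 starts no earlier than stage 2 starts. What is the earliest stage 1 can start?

8:39 AM

Assembly starts at 1:09 PM + 45 min = 1:54 PM.
Stage 2 ends at 1:54 PM − 165 min = 11:09 AM.
Stage 2 starts at 11:09 AM − 150 min = 8:39 AM.
Stage 1 is bounded by stage 2, so the earliest it can start is 8:39 AM.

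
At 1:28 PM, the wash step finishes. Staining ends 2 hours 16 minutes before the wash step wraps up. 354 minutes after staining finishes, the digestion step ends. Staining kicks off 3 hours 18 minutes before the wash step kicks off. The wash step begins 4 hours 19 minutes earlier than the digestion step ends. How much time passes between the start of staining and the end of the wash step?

Staining ends at 1:28 PM − 136 min = 11:12 AM.
The digestion step ends at 11:12 AM + 354 min = 5:06 PM.
The wash step starts at 5:06 PM − 259 min = 12:47 PM.
Staining starts at 12:47 PM − 198 min = 9:29 AM.
From 9:29 AM to 1:28 PM is 3 h 59 min.

3 h 59 min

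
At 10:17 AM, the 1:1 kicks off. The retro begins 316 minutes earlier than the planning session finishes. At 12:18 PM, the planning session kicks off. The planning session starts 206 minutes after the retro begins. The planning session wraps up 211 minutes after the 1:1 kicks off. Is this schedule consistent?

No

The planning session ends at 10:17 AM + 211 min = 1:48 PM.
The retro starts at 1:48 PM − 316 min = 8:32 AM.
The planning session starts at 8:32 AM + 206 min = 11:58 AM.
But the planning session is also said to start at 12:18 PM — a 20-minute conflict.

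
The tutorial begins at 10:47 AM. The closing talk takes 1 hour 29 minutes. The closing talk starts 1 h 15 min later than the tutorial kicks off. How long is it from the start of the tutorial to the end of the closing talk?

The closing talk starts at 10:47 AM + 75 min = 12:02 PM.
The closing talk ends at 12:02 PM + 89 min = 1:31 PM.
From 10:47 AM to 1:31 PM is 2 hours 44 minutes.

2 hours 44 minutes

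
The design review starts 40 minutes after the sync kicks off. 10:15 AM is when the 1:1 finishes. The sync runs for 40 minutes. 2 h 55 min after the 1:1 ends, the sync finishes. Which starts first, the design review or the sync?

the sync

The sync ends at 10:15 AM + 175 min = 1:10 PM.
The sync starts at 1:10 PM − 40 min = 12:30 PM.
The design review starts at 12:30 PM + 40 min = 1:10 PM.
The design review starts at 1:10 PM and the sync starts at 12:30 PM, so the sync is first.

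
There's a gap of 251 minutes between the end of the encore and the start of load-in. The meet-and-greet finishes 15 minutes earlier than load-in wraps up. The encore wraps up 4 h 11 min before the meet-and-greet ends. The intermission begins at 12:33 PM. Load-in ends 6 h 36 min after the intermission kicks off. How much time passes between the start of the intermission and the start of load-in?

6 h 21 min

Load-in ends at 12:33 PM + 396 min = 7:09 PM.
The meet-and-greet ends at 7:09 PM − 15 min = 6:54 PM.
The encore ends at 6:54 PM − 251 min = 2:43 PM.
Load-in starts at 2:43 PM + 251 min = 6:54 PM.
From 12:33 PM to 6:54 PM is 6 h 21 min.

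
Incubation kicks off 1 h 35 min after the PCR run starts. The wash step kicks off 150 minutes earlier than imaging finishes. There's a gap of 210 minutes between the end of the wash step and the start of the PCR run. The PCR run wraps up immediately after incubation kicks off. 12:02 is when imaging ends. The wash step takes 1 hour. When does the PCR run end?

15:37

The wash step starts at 12:02 − 150 min = 09:32.
The wash step ends at 09:32 + 60 min = 10:32.
The PCR run starts at 10:32 + 210 min = 14:02.
Incubation starts at 14:02 + 95 min = 15:37.
So the PCR run ends at 15:37.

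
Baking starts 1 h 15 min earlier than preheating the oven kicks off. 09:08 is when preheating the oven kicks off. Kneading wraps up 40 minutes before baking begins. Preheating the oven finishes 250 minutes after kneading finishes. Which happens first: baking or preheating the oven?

Baking starts at 09:08 − 75 min = 07:53.
Baking starts at 07:53 and preheating the oven starts at 09:08, so baking is first.

baking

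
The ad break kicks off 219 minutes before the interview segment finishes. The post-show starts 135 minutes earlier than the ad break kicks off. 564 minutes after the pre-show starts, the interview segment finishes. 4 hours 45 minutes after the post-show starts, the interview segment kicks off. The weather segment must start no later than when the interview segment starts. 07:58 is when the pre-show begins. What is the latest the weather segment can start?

The interview segment ends at 07:58 + 564 min = 17:22.
The ad break starts at 17:22 − 219 min = 13:43.
The post-show starts at 13:43 − 135 min = 11:28.
The interview segment starts at 11:28 + 285 min = 16:13.
The weather segment is bounded by the interview segment, so the latest it can start is 16:13.

16:13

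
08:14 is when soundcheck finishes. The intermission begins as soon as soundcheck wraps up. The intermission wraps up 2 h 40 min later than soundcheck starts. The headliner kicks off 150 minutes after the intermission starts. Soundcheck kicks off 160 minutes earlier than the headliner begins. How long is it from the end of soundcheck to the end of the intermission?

2 h 30 min

The intermission starts at 08:14.
The headliner starts at 08:14 + 150 min = 10:44.
Soundcheck starts at 10:44 − 160 min = 08:04.
The intermission ends at 08:04 + 160 min = 10:44.
From 08:14 to 10:44 is 2 h 30 min.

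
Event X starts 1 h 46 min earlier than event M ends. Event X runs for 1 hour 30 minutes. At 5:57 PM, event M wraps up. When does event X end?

Event X starts at 5:57 PM − 106 min = 4:11 PM.
Event X ends at 4:11 PM + 90 min = 5:41 PM.

5:41 PM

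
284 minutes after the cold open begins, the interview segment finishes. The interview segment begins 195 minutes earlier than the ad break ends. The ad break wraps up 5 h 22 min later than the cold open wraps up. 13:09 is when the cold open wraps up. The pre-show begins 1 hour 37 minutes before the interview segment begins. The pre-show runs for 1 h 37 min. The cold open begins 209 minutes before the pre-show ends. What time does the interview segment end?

The ad break ends at 13:09 + 322 min = 18:31.
The interview segment starts at 18:31 − 195 min = 15:16.
The pre-show starts at 15:16 − 97 min = 13:39.
The pre-show ends at 13:39 + 97 min = 15:16.
The cold open starts at 15:16 − 209 min = 11:47.
The interview segment ends at 11:47 + 284 min = 16:31.

16:31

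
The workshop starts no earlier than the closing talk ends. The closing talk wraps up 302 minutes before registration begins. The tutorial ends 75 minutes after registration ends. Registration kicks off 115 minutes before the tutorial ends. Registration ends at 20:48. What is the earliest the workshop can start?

15:06

The tutorial ends at 20:48 + 75 min = 22:03.
Registration starts at 22:03 − 115 min = 20:08.
The closing talk ends at 20:08 − 302 min = 15:06.
The workshop is bounded by the closing talk, so the earliest it can start is 15:06.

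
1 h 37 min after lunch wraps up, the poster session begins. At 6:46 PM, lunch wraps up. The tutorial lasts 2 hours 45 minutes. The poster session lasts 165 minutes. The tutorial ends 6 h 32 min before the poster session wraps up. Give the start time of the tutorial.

1:51 PM

The poster session starts at 6:46 PM + 97 min = 8:23 PM.
The poster session ends at 8:23 PM + 165 min = 11:08 PM.
The tutorial ends at 11:08 PM − 392 min = 4:36 PM.
The tutorial starts at 4:36 PM − 165 min = 1:51 PM.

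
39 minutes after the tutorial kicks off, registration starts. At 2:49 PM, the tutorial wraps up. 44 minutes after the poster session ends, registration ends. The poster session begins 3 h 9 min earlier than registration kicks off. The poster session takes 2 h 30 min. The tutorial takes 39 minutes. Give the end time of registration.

2:54 PM

The tutorial starts at 2:49 PM − 39 min = 2:10 PM.
Registration starts at 2:10 PM + 39 min = 2:49 PM.
The poster session starts at 2:49 PM − 189 min = 11:40 AM.
The poster session ends at 11:40 AM + 150 min = 2:10 PM.
Registration ends at 2:10 PM + 44 min = 2:54 PM.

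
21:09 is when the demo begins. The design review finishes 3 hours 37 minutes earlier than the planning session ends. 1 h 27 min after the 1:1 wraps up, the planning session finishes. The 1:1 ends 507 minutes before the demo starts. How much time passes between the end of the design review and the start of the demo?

The 1:1 ends at 21:09 − 507 min = 12:42.
The planning session ends at 12:42 + 87 min = 14:09.
The design review ends at 14:09 − 217 min = 10:32.
From 10:32 to 21:09 is 637 minutes.

637 minutes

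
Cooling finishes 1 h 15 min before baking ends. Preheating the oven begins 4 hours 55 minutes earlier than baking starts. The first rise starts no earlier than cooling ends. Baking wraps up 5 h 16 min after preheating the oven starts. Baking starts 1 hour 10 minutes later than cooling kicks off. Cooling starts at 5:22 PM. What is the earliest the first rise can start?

Baking starts at 5:22 PM + 70 min = 6:32 PM.
Preheating the oven starts at 6:32 PM − 295 min = 1:37 PM.
Baking ends at 1:37 PM + 316 min = 6:53 PM.
Cooling ends at 6:53 PM − 75 min = 5:38 PM.
The first rise is bounded by cooling, so the earliest it can start is 5:38 PM.

5:38 PM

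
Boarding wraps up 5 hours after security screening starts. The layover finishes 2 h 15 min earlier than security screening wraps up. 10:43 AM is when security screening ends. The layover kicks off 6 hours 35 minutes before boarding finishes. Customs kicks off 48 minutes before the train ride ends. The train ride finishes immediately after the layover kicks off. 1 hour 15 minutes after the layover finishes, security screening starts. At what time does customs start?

7:20 AM

The layover ends at 10:43 AM − 135 min = 8:28 AM.
Security screening starts at 8:28 AM + 75 min = 9:43 AM.
Boarding ends at 9:43 AM + 300 min = 2:43 PM.
The layover starts at 2:43 PM − 395 min = 8:08 AM.
So the train ride ends at 8:08 AM.
Customs starts at 8:08 AM − 48 min = 7:20 AM.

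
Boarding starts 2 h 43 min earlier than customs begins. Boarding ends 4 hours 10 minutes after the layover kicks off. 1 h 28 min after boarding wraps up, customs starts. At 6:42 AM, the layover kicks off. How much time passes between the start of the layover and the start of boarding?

2 h 55 min

Boarding ends at 6:42 AM + 250 min = 10:52 AM.
Customs starts at 10:52 AM + 88 min = 12:20 PM.
Boarding starts at 12:20 PM − 163 min = 9:37 AM.
From 6:42 AM to 9:37 AM is 2 h 55 min.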